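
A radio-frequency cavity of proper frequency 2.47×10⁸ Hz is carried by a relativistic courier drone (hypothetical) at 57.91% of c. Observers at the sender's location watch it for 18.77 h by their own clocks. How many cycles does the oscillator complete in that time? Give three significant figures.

N = 1.36×10¹³

β = 0.5791; γ = 1/√(1 − 0.5791²) = 1/√0.6646 = 1.227
During 18.77 h of lab time, the oscillator's proper time advances by τ = Δt/γ = 18.77/1.227 = 15.30 h = 5.509×10⁴ s.
N = f × τ = 2.47×10⁸ × 5.509×10⁴ = 1.361×10¹³.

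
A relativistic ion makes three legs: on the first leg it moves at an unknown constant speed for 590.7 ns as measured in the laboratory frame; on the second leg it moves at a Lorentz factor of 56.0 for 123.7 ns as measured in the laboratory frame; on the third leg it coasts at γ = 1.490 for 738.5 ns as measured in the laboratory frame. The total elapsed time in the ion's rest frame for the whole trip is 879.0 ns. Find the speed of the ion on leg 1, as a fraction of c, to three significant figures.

Leg 1: speed unknown; τ_1 = 590.7/γ_1.
Leg 2: γ = 56.0; τ_2 = 123.7/56.00 = 2.209 ns.
Leg 3: γ = 1.490; τ_3 = 738.5/1.490 = 495.6 ns.
Total proper time: τ_1 + 2.209 + 495.6 = 879.0, so τ_1 = 879.0 − 497.8 = 381.2 ns.
γ_1 = 590.7/381.2 = 1.550; β = √(1 − 1/γ²) = √0.5836.

β = 0.764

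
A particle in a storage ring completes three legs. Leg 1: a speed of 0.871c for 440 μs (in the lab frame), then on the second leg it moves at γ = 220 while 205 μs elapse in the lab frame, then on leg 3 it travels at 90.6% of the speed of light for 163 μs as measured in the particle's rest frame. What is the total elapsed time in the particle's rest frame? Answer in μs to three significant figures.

τ = 380 μs

Leg 1: γ = 1/√(1 − 0.871²) = 1/√0.2414 = 2.035; τ_1 = 440/2.035 = 216.2 μs.
Leg 2: γ = 220; τ_2 = 205/220.0 = 0.9318 μs.
Leg 3: 163 μs is already measured in the particle's rest frame.
Total: 216.2 + 0.9318 + 163.0 μs.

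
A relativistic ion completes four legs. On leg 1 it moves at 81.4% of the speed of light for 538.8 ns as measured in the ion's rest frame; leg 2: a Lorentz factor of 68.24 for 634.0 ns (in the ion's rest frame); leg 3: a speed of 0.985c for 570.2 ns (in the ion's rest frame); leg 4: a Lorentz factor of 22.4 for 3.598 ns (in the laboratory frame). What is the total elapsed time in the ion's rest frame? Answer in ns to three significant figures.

Leg 1: 538.8 ns is already measured in the ion's rest frame.
Leg 2: 634.0 ns is already measured in the ion's rest frame.
Leg 3: 570.2 ns is already measured in the ion's rest frame.
Leg 4: γ = 22.4; τ_4 = 3.598/22.40 = 0.1606 ns.
Total: 538.8 + 634.0 + 570.2 + 0.1606 ns.

τ = 1740 ns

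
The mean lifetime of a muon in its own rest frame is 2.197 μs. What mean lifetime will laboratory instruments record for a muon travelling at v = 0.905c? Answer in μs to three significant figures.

Δt = 5.16 μs

γ = 1/√(1 − 0.905²) = 1/√0.1810 = 2.351
The rest-frame lifetime is the proper time; the lab measures the dilated interval Δt = γτ₀ = 2.351 × 2.197 μs.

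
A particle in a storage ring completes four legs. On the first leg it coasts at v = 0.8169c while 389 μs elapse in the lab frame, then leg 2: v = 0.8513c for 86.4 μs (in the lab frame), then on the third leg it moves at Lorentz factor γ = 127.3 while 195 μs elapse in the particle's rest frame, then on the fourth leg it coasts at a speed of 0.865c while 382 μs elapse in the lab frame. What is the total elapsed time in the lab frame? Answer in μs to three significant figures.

Leg 1: 389 μs is already measured in the lab frame.
Leg 2: 86.4 μs is already measured in the lab frame.
Leg 3: γ = 127.3; Δt_3 = 127.3 × 195 = 2.482×10⁴ μs.
Leg 4: 382 μs is already measured in the lab frame.
Total: 389.0 + 86.40 + 2.482×10⁴ + 382.0 μs.

Δt = 2.57×10⁴ μs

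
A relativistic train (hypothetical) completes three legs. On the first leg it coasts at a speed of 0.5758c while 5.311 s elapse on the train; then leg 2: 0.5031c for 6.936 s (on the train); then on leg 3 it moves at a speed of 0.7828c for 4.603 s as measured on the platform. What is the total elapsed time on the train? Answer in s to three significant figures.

Leg 1: 5.311 s is already measured on the train.
Leg 2: 6.936 s is already measured on the train.
Leg 3: γ = 1/√(1 − 0.7828²) = 1/√0.3872 = 1.607; τ_3 = 4.603/1.607 = 2.864 s.
Total: 5.311 + 6.936 + 2.864 s.

τ = 15.1 s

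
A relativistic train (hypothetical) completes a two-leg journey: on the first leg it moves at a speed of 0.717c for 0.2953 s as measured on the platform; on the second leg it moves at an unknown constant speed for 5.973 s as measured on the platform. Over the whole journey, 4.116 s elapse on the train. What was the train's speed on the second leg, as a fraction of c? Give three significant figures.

Leg 1: γ = 1/√(1 − 0.717²) = 1/√0.4859 = 1.435; τ_1 = 0.2953/1.435 = 0.2058 s.
Leg 2: speed unknown; τ_2 = 5.973/γ_2.
Total proper time: 0.2058 + τ_2 = 4.116, so τ_2 = 4.116 − 0.2058 = 3.910 s.
γ_2 = 5.973/3.910 = 1.528; β = √(1 − 1/γ²) = √0.5714.

β = 0.756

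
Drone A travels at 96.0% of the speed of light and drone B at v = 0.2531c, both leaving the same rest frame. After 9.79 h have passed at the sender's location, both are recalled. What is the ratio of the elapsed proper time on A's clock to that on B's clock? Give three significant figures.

τ_A/τ_B = 0.289

A: β = 0.960; γ = 1/√(1 − 0.960²) = 1/√0.07840 = 3.571. B: γ = 1/√(1 − 0.2531²) = 1/√0.9359 = 1.034.
τ_A/τ_B = γ_B/γ_A = 1.034/3.571 = 0.2894, so τ_A/τ_B = 0.2894.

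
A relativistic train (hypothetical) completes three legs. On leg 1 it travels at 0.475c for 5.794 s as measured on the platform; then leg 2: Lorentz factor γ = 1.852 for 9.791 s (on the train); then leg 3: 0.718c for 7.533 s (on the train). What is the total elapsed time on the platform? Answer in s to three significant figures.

Leg 1: 5.794 s is already measured on the platform.
Leg 2: γ = 1.852; Δt_2 = 1.852 × 9.791 = 18.13 s.
Leg 3: γ = 1/√(1 − 0.718²) = 1/√0.4845 = 1.437; Δt_3 = 1.437 × 7.533 = 10.82 s.
Total: 5.794 + 18.13 + 10.82 s.

Δt = 34.7 s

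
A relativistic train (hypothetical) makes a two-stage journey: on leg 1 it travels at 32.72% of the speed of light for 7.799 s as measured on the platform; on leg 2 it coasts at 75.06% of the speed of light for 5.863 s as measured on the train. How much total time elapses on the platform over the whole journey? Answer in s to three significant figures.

Leg 1: 7.799 s is already measured on the platform.
Leg 2: β = 0.7506; γ = 1/√(1 − 0.7506²) = 1/√0.4366 = 1.513; Δt_2 = 1.513 × 5.863 = 8.873 s.
Total: 7.799 + 8.873 s.

Δt = 16.7 s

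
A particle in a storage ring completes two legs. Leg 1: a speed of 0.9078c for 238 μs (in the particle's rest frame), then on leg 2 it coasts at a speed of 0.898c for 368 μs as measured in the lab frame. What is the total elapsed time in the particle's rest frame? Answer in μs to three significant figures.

Leg 1: 238 μs is already measured in the particle's rest frame.
Leg 2: γ = 1/√(1 − 0.898²) = 1/√0.1936 = 2.273; τ_2 = 368/2.273 = 161.9 μs.
Total: 238.0 + 161.9 μs.

τ = 400 μs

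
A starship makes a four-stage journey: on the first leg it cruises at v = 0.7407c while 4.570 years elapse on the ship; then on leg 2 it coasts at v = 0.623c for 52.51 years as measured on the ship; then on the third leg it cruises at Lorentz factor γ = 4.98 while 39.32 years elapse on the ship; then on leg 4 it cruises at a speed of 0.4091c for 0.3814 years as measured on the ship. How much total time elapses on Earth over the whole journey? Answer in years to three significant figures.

Δt = 270 years

Leg 1: γ = 1/√(1 − 0.7407²) = 1/√0.4514 = 1.488; Δt_1 = 1.488 × 4.570 = 6.802 years.
Leg 2: γ = 1/√(1 − 0.623²) = 1/√0.6119 = 1.278; Δt_2 = 1.278 × 52.51 = 67.13 years.
Leg 3: γ = 4.98; Δt_3 = 4.980 × 39.32 = 195.8 years.
Leg 4: γ = 1/√(1 − 0.4091²) = 1/√0.8326 = 1.096; Δt_4 = 1.096 × 0.3814 = 0.4180 years.
Total: 6.802 + 67.13 + 195.8 + 0.4180 years.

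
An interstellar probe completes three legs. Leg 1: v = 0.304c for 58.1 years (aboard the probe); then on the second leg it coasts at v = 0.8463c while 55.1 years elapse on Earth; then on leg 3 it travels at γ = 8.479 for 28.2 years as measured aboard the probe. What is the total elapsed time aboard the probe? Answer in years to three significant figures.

Leg 1: 58.1 years is already measured aboard the probe.
Leg 2: γ = 1/√(1 − 0.8463²) = 1/√0.2838 = 1.877; τ_2 = 55.1/1.877 = 29.35 years.
Leg 3: 28.2 years is already measured aboard the probe.
Total: 58.10 + 29.35 + 28.20 years.

τ = 116 years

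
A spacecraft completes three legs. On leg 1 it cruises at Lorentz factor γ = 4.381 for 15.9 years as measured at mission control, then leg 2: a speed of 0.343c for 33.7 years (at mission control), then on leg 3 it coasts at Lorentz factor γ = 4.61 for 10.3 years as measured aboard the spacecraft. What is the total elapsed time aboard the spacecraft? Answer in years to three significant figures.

Leg 1: γ = 4.381; τ_1 = 15.9/4.381 = 3.629 years.
Leg 2: γ = 1/√(1 − 0.343²) = 1/√0.8824 = 1.065; τ_2 = 33.7/1.065 = 31.66 years.
Leg 3: 10.3 years is already measured aboard the spacecraft.
Total: 3.629 + 31.66 + 10.30 years.

τ = 45.6 years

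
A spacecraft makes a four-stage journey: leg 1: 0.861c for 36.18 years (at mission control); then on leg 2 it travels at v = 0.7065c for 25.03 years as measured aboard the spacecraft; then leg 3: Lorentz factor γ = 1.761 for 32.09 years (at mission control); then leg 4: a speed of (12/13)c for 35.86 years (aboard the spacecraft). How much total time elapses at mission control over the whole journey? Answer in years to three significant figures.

Δt = 197 years

Leg 1: 36.18 years is already measured at mission control.
Leg 2: γ = 1/√(1 − 0.7065²) = 1/√0.5009 = 1.413; Δt_2 = 1.413 × 25.03 = 35.37 years.
Leg 3: 32.09 years is already measured at mission control.
Leg 4: γ = 1/√(1 − (12/13)²) = 13/5 = 2.600; Δt_4 = 2.600 × 35.86 = 93.24 years.
Total: 36.18 + 35.37 + 32.09 + 93.24 years.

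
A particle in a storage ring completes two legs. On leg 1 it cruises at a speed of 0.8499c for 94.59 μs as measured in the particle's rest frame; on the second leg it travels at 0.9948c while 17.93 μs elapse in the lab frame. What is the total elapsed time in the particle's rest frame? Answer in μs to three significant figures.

τ = 96.4 μs

Leg 1: 94.59 μs is already measured in the particle's rest frame.
Leg 2: γ = 1/√(1 − 0.9948²) = 1/√0.01037 = 9.819; τ_2 = 17.93/9.819 = 1.826 μs.
Total: 94.59 + 1.826 μs.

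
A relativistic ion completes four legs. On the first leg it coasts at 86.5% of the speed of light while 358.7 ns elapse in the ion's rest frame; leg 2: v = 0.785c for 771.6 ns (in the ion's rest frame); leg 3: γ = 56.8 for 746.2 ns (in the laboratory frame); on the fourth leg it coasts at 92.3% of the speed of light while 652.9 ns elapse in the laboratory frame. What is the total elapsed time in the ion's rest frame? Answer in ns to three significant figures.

τ = 1390 ns

Leg 1: 358.7 ns is already measured in the ion's rest frame.
Leg 2: 771.6 ns is already measured in the ion's rest frame.
Leg 3: γ = 56.8; τ_3 = 746.2/56.80 = 13.14 ns.
Leg 4: β = 0.923; γ = 1/√(1 − 0.923²) = 1/√0.1481 = 2.599; τ_4 = 652.9/2.599 = 251.2 ns.
Total: 358.7 + 771.6 + 13.14 + 251.2 ns.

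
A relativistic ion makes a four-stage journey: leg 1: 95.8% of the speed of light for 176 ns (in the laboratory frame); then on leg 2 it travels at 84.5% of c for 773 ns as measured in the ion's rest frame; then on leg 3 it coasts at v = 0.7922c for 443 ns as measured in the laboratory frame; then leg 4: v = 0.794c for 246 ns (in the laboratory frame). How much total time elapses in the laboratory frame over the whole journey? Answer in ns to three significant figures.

Leg 1: 176 ns is already measured in the laboratory frame.
Leg 2: β = 0.845; γ = 1/√(1 − 0.845²) = 1/√0.2860 = 1.870; Δt_2 = 1.870 × 773 = 1445 ns.
Leg 3: 443 ns is already measured in the laboratory frame.
Leg 4: 246 ns is already measured in the laboratory frame.
Total: 176.0 + 1445 + 443.0 + 246.0 ns.

Δt = 2310 ns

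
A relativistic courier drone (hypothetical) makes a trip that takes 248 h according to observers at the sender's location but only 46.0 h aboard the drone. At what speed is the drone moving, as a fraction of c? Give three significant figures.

v = 0.983c

The proper time is measured aboard the drone (both events occur at the drone's location); Δt is measured at the sender's location. γ = Δt/τ = 248/46.0 = 5.391.
β = √(1 − 1/γ²) = √(1 − 0.03440) = √0.9656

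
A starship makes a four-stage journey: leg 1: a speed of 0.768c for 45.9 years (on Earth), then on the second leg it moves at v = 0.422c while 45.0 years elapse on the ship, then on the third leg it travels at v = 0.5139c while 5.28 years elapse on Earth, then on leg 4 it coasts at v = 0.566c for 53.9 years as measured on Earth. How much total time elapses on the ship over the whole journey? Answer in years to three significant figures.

τ = 123 years

Leg 1: γ = 1/√(1 − 0.768²) = 1/√0.4102 = 1.561; τ_1 = 45.9/1.561 = 29.40 years.
Leg 2: 45.0 years is already measured on the ship.
Leg 3: γ = 1/√(1 − 0.5139²) = 1/√0.7359 = 1.166; τ_3 = 5.28/1.166 = 4.529 years.
Leg 4: γ = 1/√(1 − 0.566²) = 1/√0.6796 = 1.213; τ_4 = 53.9/1.213 = 44.44 years.
Total: 29.40 + 45.00 + 4.529 + 44.44 years.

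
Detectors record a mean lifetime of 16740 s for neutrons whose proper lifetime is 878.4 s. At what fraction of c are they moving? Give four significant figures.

γ = Δt/τ₀ = 16740/878.4 = 19.06
β = √(1 − 1/γ²) = √(1 − 0.002753) = √0.9972

β = 0.9986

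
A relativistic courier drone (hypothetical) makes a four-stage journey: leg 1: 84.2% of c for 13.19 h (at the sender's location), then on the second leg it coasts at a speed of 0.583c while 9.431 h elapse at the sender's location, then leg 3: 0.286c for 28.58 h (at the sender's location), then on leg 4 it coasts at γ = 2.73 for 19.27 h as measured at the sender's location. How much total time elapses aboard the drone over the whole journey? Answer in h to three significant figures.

Leg 1: β = 0.842; γ = 1/√(1 − 0.842²) = 1/√0.2910 = 1.854; τ_1 = 13.19/1.854 = 7.116 h.
Leg 2: γ = 1/√(1 − 0.583²) = 1/√0.6601 = 1.231; τ_2 = 9.431/1.231 = 7.662 h.
Leg 3: γ = 1/√(1 − 0.286²) = 1/√0.9182 = 1.044; τ_3 = 28.58/1.044 = 27.39 h.
Leg 4: γ = 2.73; τ_4 = 19.27/2.730 = 7.059 h.
Total: 7.116 + 7.662 + 27.39 + 7.059 h.

τ = 49.2 h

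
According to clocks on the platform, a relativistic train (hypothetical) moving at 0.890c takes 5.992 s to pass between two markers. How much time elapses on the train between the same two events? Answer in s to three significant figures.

γ = 1/√(1 − 0.890²) = 1/√0.2079 = 2.193
The interval measured on the platform is the dilated one; the clock on the train measures the proper time τ = Δt/γ = 5.992/2.193 s.

τ = 2.73 s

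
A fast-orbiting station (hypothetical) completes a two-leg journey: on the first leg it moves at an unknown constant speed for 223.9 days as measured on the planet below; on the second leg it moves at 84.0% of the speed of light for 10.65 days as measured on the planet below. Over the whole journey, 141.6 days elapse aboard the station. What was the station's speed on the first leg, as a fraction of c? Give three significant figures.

β = 0.795

Leg 1: speed unknown; τ_1 = 223.9/γ_1.
Leg 2: β = 0.840; γ = 1/√(1 − 0.840²) = 1/√0.2944 = 1.843; τ_2 = 10.65/1.843 = 5.779 days.
Total proper time: τ_1 + 5.779 = 141.6, so τ_1 = 141.6 − 5.779 = 135.8 days.
γ_1 = 223.9/135.8 = 1.648; β = √(1 − 1/γ²) = √0.6320.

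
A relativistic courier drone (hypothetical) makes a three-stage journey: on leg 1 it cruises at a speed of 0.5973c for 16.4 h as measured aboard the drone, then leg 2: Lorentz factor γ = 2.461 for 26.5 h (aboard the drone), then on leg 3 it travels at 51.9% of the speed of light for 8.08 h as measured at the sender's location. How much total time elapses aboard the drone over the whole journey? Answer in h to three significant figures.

Leg 1: 16.4 h is already measured aboard the drone.
Leg 2: 26.5 h is already measured aboard the drone.
Leg 3: β = 0.519; γ = 1/√(1 − 0.519²) = 1/√0.7306 = 1.170; τ_3 = 8.08/1.170 = 6.907 h.
Total: 16.40 + 26.50 + 6.907 h.

τ = 49.8 h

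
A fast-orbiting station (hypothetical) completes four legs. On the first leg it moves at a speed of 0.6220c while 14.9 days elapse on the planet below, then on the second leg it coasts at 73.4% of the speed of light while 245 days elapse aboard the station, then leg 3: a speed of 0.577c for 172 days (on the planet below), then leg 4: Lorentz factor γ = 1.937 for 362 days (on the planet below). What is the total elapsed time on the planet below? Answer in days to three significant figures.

Δt = 910 days

Leg 1: 14.9 days is already measured on the planet below.
Leg 2: β = 0.734; γ = 1/√(1 − 0.734²) = 1/√0.4612 = 1.472; Δt_2 = 1.472 × 245 = 360.7 days.
Leg 3: 172 days is already measured on the planet below.
Leg 4: 362 days is already measured on the planet below.
Total: 14.90 + 360.7 + 172.0 + 362.0 days.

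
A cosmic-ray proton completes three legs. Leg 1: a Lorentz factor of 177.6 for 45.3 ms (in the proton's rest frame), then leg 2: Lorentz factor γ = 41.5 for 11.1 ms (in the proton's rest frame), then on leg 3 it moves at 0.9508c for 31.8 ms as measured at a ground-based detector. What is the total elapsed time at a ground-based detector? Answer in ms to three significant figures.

Δt = 8540 ms

Leg 1: γ = 177.6; Δt_1 = 177.6 × 45.3 = 8045 ms.
Leg 2: γ = 41.5; Δt_2 = 41.50 × 11.1 = 460.7 ms.
Leg 3: 31.8 ms is already measured at a ground-based detector.
Total: 8045 + 460.7 + 31.80 ms.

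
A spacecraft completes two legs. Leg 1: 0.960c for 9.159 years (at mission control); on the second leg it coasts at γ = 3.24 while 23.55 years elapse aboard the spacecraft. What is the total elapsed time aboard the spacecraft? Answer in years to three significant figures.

Leg 1: γ = 1/√(1 − 0.960²) = 25/7 ≈ 3.571; τ_1 = 9.159/3.571 = 2.565 years.
Leg 2: 23.55 years is already measured aboard the spacecraft.
Total: 2.565 + 23.55 years.

τ = 26.1 years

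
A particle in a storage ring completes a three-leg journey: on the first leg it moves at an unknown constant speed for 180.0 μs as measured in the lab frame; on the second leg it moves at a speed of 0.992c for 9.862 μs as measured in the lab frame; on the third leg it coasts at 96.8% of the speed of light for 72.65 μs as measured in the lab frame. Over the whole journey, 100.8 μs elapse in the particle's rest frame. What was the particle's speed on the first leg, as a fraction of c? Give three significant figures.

Leg 1: speed unknown; τ_1 = 180.0/γ_1.
Leg 2: γ = 1/√(1 − 0.992²) = 1/√0.01594 = 7.922; τ_2 = 9.862/7.922 = 1.245 μs.
Leg 3: β = 0.968; γ = 1/√(1 − 0.968²) = 1/√0.06298 = 3.985; τ_3 = 72.65/3.985 = 18.23 μs.
Total proper time: τ_1 + 1.245 + 18.23 = 100.8, so τ_1 = 100.8 − 19.48 = 81.32 μs.
γ_1 = 180.0/81.32 = 2.213; β = √(1 − 1/γ²) = √0.7959.

β = 0.892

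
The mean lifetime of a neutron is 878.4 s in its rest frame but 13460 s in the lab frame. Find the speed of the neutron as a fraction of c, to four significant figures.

γ = Δt/τ₀ = 13460/878.4 = 15.32
β = √(1 − 1/γ²) = √(1 − 0.004259) = √0.9957

v = 0.9979c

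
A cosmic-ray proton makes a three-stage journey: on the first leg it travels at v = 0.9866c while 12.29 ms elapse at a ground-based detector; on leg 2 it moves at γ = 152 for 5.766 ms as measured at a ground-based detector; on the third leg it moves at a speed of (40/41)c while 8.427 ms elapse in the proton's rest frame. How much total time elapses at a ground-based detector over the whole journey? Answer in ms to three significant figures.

Leg 1: 12.29 ms is already measured at a ground-based detector.
Leg 2: 5.766 ms is already measured at a ground-based detector.
Leg 3: γ = 1/√(1 − (40/41)²) = 41/9 ≈ 4.556; Δt_3 = 4.556 × 8.427 = 38.39 ms.
Total: 12.29 + 5.766 + 38.39 ms.

Δt = 56.4 ms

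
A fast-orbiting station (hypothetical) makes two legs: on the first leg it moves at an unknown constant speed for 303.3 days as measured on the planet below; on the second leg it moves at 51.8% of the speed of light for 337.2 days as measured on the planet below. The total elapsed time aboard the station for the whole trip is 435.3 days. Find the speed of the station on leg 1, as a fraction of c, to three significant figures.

β = 0.875

Leg 1: speed unknown; τ_1 = 303.3/γ_1.
Leg 2: β = 0.518; γ = 1/√(1 − 0.518²) = 1/√0.7317 = 1.169; τ_2 = 337.2/1.169 = 288.4 days.
Total proper time: τ_1 + 288.4 = 435.3, so τ_1 = 435.3 − 288.4 = 146.9 days.
γ_1 = 303.3/146.9 = 2.065; β = √(1 − 1/γ²) = √0.7655.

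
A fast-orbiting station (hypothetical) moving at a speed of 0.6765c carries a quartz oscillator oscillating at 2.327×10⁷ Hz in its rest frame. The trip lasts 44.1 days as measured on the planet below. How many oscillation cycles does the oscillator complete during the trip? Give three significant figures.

γ = 1/√(1 − 0.6765²) = 1/√0.5423 = 1.358
The oscillator's own cycle count is N = f × τ where τ is the proper time aboard the station. τ = Δt/γ = 44.1/1.358 = 32.48 days = 2.806×10⁶ s.
N = 2.327×10⁷ × 2.806×10⁶ = 6.530×10¹³.

N = 6.53×10¹³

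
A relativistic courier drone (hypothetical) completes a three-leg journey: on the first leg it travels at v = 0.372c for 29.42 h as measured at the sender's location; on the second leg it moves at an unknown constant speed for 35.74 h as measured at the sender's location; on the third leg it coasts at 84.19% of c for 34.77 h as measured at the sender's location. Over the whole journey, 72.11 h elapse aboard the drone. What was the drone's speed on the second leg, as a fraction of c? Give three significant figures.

Leg 1: γ = 1/√(1 − 0.372²) = 1/√0.8616 = 1.077; τ_1 = 29.42/1.077 = 27.31 h.
Leg 2: speed unknown; τ_2 = 35.74/γ_2.
Leg 3: β = 0.8419; γ = 1/√(1 − 0.8419²) = 1/√0.2912 = 1.853; τ_3 = 34.77/1.853 = 18.76 h.
Total proper time: 27.31 + τ_2 + 18.76 = 72.11, so τ_2 = 72.11 − 46.07 = 26.04 h.
γ_2 = 35.74/26.04 = 1.373; β = √(1 − 1/γ²) = √0.4692.

β = 0.685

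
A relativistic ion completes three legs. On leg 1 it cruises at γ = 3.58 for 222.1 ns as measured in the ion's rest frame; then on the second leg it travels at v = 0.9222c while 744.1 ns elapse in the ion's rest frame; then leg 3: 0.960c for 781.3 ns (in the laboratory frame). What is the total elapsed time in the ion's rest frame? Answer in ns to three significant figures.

τ = 1180 ns

Leg 1: 222.1 ns is already measured in the ion's rest frame.
Leg 2: 744.1 ns is already measured in the ion's rest frame.
Leg 3: γ = 1/√(1 − 0.960²) = 25/7 ≈ 3.571; τ_3 = 781.3/3.571 = 218.8 ns.
Total: 222.1 + 744.1 + 218.8 ns.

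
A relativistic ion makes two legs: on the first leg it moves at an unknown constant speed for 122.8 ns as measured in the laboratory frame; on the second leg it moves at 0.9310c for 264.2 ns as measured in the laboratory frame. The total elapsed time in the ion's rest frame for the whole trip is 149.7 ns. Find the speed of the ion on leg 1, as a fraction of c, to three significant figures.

Leg 1: speed unknown; τ_1 = 122.8/γ_1.
Leg 2: γ = 1/√(1 − 0.9310²) = 1/√0.1332 = 2.740; τ_2 = 264.2/2.740 = 96.44 ns.
Total proper time: τ_1 + 96.44 = 149.7, so τ_1 = 149.7 − 96.44 = 53.26 ns.
γ_1 = 122.8/53.26 = 2.306; β = √(1 − 1/γ²) = √0.8119.

β = 0.901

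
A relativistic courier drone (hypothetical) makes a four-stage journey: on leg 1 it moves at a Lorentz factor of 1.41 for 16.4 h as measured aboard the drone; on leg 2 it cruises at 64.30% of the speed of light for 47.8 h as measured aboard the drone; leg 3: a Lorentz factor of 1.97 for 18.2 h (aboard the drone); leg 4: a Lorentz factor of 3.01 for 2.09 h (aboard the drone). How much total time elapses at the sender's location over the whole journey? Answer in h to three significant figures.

Δt = 128 h

Leg 1: γ = 1.41; Δt_1 = 1.410 × 16.4 = 23.12 h.
Leg 2: β = 0.6430; γ = 1/√(1 − 0.6430²) = 1/√0.5866 = 1.306; Δt_2 = 1.306 × 47.8 = 62.41 h.
Leg 3: γ = 1.97; Δt_3 = 1.970 × 18.2 = 35.85 h.
Leg 4: γ = 3.01; Δt_4 = 3.010 × 2.09 = 6.291 h.
Total: 23.12 + 62.41 + 35.85 + 6.291 h.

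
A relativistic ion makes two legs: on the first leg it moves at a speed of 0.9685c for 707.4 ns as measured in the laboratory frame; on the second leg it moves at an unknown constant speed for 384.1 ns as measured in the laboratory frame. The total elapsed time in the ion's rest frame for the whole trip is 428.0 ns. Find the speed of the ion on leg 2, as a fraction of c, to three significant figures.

Leg 1: γ = 1/√(1 − 0.9685²) = 1/√0.06201 = 4.016; τ_1 = 707.4/4.016 = 176.2 ns.
Leg 2: speed unknown; τ_2 = 384.1/γ_2.
Total proper time: 176.2 + τ_2 = 428.0, so τ_2 = 428.0 − 176.2 = 251.8 ns.
γ_2 = 384.1/251.8 = 1.525; β = √(1 − 1/γ²) = √0.5701.

β = 0.755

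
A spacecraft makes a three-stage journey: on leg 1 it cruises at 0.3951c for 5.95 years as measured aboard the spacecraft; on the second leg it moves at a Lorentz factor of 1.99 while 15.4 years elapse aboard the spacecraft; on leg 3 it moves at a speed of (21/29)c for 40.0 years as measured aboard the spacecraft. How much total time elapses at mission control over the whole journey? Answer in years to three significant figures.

Leg 1: γ = 1/√(1 − 0.3951²) = 1/√0.8439 = 1.089; Δt_1 = 1.089 × 5.95 = 6.477 years.
Leg 2: γ = 1.99; Δt_2 = 1.990 × 15.4 = 30.65 years.
Leg 3: γ = 1/√(1 − (21/29)²) = 29/20 = 1.450; Δt_3 = 1.450 × 40.0 = 58.00 years.
Total: 6.477 + 30.65 + 58.00 years.

Δt = 95.1 years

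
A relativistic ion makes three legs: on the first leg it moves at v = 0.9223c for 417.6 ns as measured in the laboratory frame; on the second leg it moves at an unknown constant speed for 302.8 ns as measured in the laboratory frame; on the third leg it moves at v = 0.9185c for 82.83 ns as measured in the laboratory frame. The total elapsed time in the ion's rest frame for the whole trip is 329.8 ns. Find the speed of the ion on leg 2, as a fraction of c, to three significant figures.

Leg 1: γ = 1/√(1 − 0.9223²) = 1/√0.1494 = 2.587; τ_1 = 417.6/2.587 = 161.4 ns.
Leg 2: speed unknown; τ_2 = 302.8/γ_2.
Leg 3: γ = 1/√(1 − 0.9185²) = 1/√0.1564 = 2.529; τ_3 = 82.83/2.529 = 32.75 ns.
Total proper time: 161.4 + τ_2 + 32.75 = 329.8, so τ_2 = 329.8 − 194.1 = 135.7 ns.
γ_2 = 302.8/135.7 = 2.232; β = √(1 − 1/γ²) = √0.7993.

β = 0.894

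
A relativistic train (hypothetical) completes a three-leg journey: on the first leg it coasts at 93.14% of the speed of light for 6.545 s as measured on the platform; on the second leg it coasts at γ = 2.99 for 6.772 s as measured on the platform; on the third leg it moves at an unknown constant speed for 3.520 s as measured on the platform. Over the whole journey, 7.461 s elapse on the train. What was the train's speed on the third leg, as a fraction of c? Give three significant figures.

Leg 1: β = 0.9314; γ = 1/√(1 − 0.9314²) = 1/√0.1325 = 2.747; τ_1 = 6.545/2.747 = 2.382 s.
Leg 2: γ = 2.99; τ_2 = 6.772/2.990 = 2.265 s.
Leg 3: speed unknown; τ_3 = 3.520/γ_3.
Total proper time: 2.382 + 2.265 + τ_3 = 7.461, so τ_3 = 7.461 − 4.647 = 2.814 s.
γ_3 = 3.520/2.814 = 1.251; β = √(1 − 1/γ²) = √0.3610.

β = 0.601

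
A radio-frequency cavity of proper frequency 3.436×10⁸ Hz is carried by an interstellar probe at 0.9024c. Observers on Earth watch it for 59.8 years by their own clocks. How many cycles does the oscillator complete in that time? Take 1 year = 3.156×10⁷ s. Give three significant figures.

N = 2.79×10¹⁷

γ = 1/√(1 − 0.9024²) = 1/√0.1857 = 2.321
During 59.8 years of lab time, the oscillator's proper time advances by τ = Δt/γ = 59.8/2.321 = 25.77 years = 8.132×10⁸ s.
N = f × τ = 3.436×10⁸ × 8.132×10⁸ = 2.794×10¹⁷.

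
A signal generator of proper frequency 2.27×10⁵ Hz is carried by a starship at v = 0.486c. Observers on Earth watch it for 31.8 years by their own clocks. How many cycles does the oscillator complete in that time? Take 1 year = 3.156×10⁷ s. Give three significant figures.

γ = 1/√(1 − 0.486²) = 1/√0.7638 = 1.144
During 31.8 years of lab time, the oscillator's proper time advances by τ = Δt/γ = 31.8/1.144 = 27.79 years = 8.771×10⁸ s.
N = f × τ = 2.27×10⁵ × 8.771×10⁸ = 1.991×10¹⁴.

N = 1.99×10¹⁴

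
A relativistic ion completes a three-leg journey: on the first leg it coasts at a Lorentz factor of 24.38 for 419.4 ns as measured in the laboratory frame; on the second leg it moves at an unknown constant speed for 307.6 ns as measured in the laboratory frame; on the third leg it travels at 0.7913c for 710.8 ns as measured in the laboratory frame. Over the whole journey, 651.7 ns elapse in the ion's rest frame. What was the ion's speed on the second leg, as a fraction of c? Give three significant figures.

β = 0.760

Leg 1: γ = 24.38; τ_1 = 419.4/24.38 = 17.20 ns.
Leg 2: speed unknown; τ_2 = 307.6/γ_2.
Leg 3: γ = 1/√(1 − 0.7913²) = 1/√0.3738 = 1.636; τ_3 = 710.8/1.636 = 434.6 ns.
Total proper time: 17.20 + τ_2 + 434.6 = 651.7, so τ_2 = 651.7 − 451.8 = 199.9 ns.
γ_2 = 307.6/199.9 = 1.539; β = √(1 − 1/γ²) = √0.5777.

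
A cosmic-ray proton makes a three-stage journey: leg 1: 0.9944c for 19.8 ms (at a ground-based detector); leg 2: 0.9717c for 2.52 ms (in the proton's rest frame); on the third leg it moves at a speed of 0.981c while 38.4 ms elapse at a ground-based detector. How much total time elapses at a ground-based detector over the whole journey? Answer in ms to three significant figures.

Leg 1: 19.8 ms is already measured at a ground-based detector.
Leg 2: γ = 1/√(1 − 0.9717²) = 1/√0.05580 = 4.233; Δt_2 = 4.233 × 2.52 = 10.67 ms.
Leg 3: 38.4 ms is already measured at a ground-based detector.
Total: 19.80 + 10.67 + 38.40 ms.

Δt = 68.9 ms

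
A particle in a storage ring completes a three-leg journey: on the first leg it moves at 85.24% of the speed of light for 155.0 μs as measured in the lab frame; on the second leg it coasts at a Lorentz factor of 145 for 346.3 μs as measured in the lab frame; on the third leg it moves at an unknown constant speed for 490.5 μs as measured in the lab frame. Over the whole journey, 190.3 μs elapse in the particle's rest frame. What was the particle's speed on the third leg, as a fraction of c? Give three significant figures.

β = 0.976

Leg 1: β = 0.8524; γ = 1/√(1 − 0.8524²) = 1/√0.2734 = 1.912; τ_1 = 155.0/1.912 = 81.05 μs.
Leg 2: γ = 145; τ_2 = 346.3/145.0 = 2.388 μs.
Leg 3: speed unknown; τ_3 = 490.5/γ_3.
Total proper time: 81.05 + 2.388 + τ_3 = 190.3, so τ_3 = 190.3 − 83.44 = 106.9 μs.
γ_3 = 490.5/106.9 = 4.590; β = √(1 − 1/γ²) = √0.9525.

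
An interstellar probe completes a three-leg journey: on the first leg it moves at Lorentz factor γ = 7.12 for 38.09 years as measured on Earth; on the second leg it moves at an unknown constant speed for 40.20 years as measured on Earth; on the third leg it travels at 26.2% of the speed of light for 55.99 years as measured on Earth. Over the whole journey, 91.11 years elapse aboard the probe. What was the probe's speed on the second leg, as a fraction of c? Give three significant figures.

β = 0.614

Leg 1: γ = 7.12; τ_1 = 38.09/7.120 = 5.350 years.
Leg 2: speed unknown; τ_2 = 40.20/γ_2.
Leg 3: β = 0.262; γ = 1/√(1 − 0.262²) = 1/√0.9314 = 1.036; τ_3 = 55.99/1.036 = 54.03 years.
Total proper time: 5.350 + τ_2 + 54.03 = 91.11, so τ_2 = 91.11 − 59.38 = 31.73 years.
γ_2 = 40.20/31.73 = 1.267; β = √(1 − 1/γ²) = √0.3772.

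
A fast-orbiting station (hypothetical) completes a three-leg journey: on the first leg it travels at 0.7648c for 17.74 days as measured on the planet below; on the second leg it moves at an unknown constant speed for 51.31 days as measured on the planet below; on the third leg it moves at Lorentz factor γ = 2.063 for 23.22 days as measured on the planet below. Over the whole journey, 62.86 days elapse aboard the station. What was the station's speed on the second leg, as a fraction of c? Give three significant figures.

Leg 1: γ = 1/√(1 − 0.7648²) = 1/√0.4151 = 1.552; τ_1 = 17.74/1.552 = 11.43 days.
Leg 2: speed unknown; τ_2 = 51.31/γ_2.
Leg 3: γ = 2.063; τ_3 = 23.22/2.063 = 11.26 days.
Total proper time: 11.43 + τ_2 + 11.26 = 62.86, so τ_2 = 62.86 − 22.68 = 40.18 days.
γ_2 = 51.31/40.18 = 1.277; β = √(1 − 1/γ²) = √0.3869.

β = 0.622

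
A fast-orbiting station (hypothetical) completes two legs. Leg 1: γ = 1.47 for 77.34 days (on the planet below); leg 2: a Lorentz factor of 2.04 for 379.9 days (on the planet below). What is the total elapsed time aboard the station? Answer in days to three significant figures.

Leg 1: γ = 1.47; τ_1 = 77.34/1.470 = 52.61 days.
Leg 2: γ = 2.04; τ_2 = 379.9/2.040 = 186.2 days.
Total: 52.61 + 186.2 days.

τ = 239 days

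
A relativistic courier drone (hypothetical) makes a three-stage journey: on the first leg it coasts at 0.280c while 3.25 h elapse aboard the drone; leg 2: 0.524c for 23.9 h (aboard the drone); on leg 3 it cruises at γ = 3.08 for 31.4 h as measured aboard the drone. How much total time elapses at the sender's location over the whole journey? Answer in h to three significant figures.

Leg 1: γ = 1/√(1 − 0.280²) = 25/24 ≈ 1.042; Δt_1 = 1.042 × 3.25 = 3.385 h.
Leg 2: γ = 1/√(1 − 0.524²) = 1/√0.7254 = 1.174; Δt_2 = 1.174 × 23.9 = 28.06 h.
Leg 3: γ = 3.08; Δt_3 = 3.080 × 31.4 = 96.71 h.
Total: 3.385 + 28.06 + 96.71 h.

Δt = 128 h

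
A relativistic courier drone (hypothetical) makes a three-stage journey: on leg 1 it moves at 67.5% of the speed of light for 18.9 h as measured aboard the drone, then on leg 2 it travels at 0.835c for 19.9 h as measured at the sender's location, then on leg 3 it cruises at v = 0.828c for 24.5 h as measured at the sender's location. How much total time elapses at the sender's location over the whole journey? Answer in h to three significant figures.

Δt = 70.0 h

Leg 1: β = 0.675; γ = 1/√(1 − 0.675²) = 1/√0.5444 = 1.355; Δt_1 = 1.355 × 18.9 = 25.62 h.
Leg 2: 19.9 h is already measured at the sender's location.
Leg 3: 24.5 h is already measured at the sender's location.
Total: 25.62 + 19.90 + 24.50 h.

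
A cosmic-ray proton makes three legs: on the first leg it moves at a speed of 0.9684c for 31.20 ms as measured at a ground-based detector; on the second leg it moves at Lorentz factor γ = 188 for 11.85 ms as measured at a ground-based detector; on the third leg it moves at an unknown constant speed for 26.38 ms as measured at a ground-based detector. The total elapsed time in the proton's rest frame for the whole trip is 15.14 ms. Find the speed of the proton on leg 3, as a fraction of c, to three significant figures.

β = 0.961

Leg 1: γ = 1/√(1 − 0.9684²) = 1/√0.06220 = 4.010; τ_1 = 31.20/4.010 = 7.781 ms.
Leg 2: γ = 188; τ_2 = 11.85/188.0 = 0.06303 ms.
Leg 3: speed unknown; τ_3 = 26.38/γ_3.
Total proper time: 7.781 + 0.06303 + τ_3 = 15.14, so τ_3 = 15.14 − 7.844 = 7.296 ms.
γ_3 = 26.38/7.296 = 3.616; β = √(1 − 1/γ²) = √0.9235.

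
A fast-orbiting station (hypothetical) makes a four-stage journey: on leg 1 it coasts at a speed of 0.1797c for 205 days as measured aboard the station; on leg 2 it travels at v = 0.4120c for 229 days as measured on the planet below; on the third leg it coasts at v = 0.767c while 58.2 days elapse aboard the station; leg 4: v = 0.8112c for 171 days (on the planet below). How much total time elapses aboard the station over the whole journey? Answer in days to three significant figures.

τ = 572 days

Leg 1: 205 days is already measured aboard the station.
Leg 2: γ = 1/√(1 − 0.4120²) = 1/√0.8303 = 1.097; τ_2 = 229/1.097 = 208.7 days.
Leg 3: 58.2 days is already measured aboard the station.
Leg 4: γ = 1/√(1 − 0.8112²) = 1/√0.3420 = 1.710; τ_4 = 171/1.710 = 100.0 days.
Total: 205.0 + 208.7 + 58.20 + 100.0 days.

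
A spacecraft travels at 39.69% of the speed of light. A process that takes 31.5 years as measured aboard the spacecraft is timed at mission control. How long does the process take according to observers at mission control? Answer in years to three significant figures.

Δt = 34.3 years

β = 0.3969; γ = 1/√(1 − 0.3969²) = 1/√0.8425 = 1.089
The interval measured aboard the spacecraft is the proper time (both events occur at the same place in that frame); the lab-frame interval is Δt = γτ = 1.089 × 31.5 years.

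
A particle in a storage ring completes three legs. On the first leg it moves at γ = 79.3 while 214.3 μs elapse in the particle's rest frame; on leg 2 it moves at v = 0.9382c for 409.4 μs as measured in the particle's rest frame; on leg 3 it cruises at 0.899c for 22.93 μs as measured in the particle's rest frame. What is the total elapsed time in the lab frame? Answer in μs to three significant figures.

Δt = 1.82×10⁴ μs

Leg 1: γ = 79.3; Δt_1 = 79.30 × 214.3 = 1.699×10⁴ μs.
Leg 2: γ = 1/√(1 − 0.9382²) = 1/√0.1198 = 2.889; Δt_2 = 2.889 × 409.4 = 1183 μs.
Leg 3: γ = 1/√(1 − 0.899²) = 1/√0.1918 = 2.283; Δt_3 = 2.283 × 22.93 = 52.36 μs.
Total: 1.699×10⁴ + 1183 + 52.36 μs.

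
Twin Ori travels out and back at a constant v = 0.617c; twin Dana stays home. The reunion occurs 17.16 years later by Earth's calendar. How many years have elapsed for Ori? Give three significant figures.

γ = 1/√(1 − 0.617²) = 1/√0.6193 = 1.271
Ori's clock measures proper time along the trip: τ = Δt/γ = 17.16/1.271 years.

τ = 13.5 years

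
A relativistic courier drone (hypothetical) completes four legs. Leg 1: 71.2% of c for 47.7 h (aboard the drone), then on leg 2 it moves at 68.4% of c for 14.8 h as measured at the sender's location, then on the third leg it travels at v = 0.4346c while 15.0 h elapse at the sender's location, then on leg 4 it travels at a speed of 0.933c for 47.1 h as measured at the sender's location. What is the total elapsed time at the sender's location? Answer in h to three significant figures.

Leg 1: β = 0.712; γ = 1/√(1 − 0.712²) = 1/√0.4931 = 1.424; Δt_1 = 1.424 × 47.7 = 67.93 h.
Leg 2: 14.8 h is already measured at the sender's location.
Leg 3: 15.0 h is already measured at the sender's location.
Leg 4: 47.1 h is already measured at the sender's location.
Total: 67.93 + 14.80 + 15.00 + 47.10 h.

Δt = 145 h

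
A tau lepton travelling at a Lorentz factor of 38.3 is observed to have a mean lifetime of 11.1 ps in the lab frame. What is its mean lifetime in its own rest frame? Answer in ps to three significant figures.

τ₀ = 0.290 ps

γ = 38.3
The lab-frame lifetime is the dilated interval; the proper lifetime is τ₀ = Δt/γ = 11.1/38.30 ps.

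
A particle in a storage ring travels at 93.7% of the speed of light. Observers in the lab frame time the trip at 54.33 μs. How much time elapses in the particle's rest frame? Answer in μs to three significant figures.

β = 0.937; γ = 1/√(1 − 0.937²) = 1/√0.1220 = 2.863
The interval measured in the lab frame is the dilated one; the clock in the particle's rest frame measures the proper time τ = Δt/γ = 54.33/2.863 μs.

τ = 19.0 μs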